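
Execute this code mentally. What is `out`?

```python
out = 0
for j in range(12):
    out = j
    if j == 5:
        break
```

Let's trace through this code step by step.

Initialize: out = 0
Entering loop: for j in range(12):

After execution: out = 5
5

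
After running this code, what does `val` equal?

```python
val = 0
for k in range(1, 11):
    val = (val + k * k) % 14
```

Let's trace through this code step by step.

Initialize: val = 0
Entering loop: for k in range(1, 11):

After execution: val = 7
7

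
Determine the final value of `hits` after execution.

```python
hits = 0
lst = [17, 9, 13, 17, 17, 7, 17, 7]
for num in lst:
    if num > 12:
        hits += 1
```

Let's trace through this code step by step.

Initialize: hits = 0
Initialize: lst = [17, 9, 13, 17, 17, 7, 17, 7]
Entering loop: for num in lst:

After execution: hits = 5
5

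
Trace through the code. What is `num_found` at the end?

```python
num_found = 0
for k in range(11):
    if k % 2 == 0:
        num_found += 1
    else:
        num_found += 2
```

Let's trace through this code step by step.

Initialize: num_found = 0
Entering loop: for k in range(11):

After execution: num_found = 16
16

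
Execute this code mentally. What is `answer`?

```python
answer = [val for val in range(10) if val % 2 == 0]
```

Let's trace through this code step by step.

Initialize: answer = [val for val in range(10) if val % 2 == 0]

After execution: answer = [0, 2, 4, 6, 8]
[0, 2, 4, 6, 8]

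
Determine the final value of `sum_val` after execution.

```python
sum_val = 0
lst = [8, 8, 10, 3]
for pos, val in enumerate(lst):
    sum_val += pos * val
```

Let's trace through this code step by step.

Initialize: sum_val = 0
Initialize: lst = [8, 8, 10, 3]
Entering loop: for pos, val in enumerate(lst):

After execution: sum_val = 37
37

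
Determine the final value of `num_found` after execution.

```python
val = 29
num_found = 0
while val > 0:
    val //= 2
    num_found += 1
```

Let's trace through this code step by step.

Initialize: val = 29
Initialize: num_found = 0
Entering loop: while val > 0:

After execution: num_found = 5
5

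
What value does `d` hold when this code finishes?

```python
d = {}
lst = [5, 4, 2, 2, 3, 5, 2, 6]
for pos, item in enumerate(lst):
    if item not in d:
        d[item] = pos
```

Let's trace through this code step by step.

Initialize: d = {}
Initialize: lst = [5, 4, 2, 2, 3, 5, 2, 6]
Entering loop: for pos, item in enumerate(lst):

After execution: d = {5: 0, 4: 1, 2: 2, 3: 4, 6: 7}
{5: 0, 4: 1, 2: 2, 3: 4, 6: 7}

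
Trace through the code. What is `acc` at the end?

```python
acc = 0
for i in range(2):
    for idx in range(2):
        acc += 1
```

Let's trace through this code step by step.

Initialize: acc = 0
Entering loop: for i in range(2):

After execution: acc = 4
4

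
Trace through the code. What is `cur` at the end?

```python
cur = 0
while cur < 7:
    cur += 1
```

Let's trace through this code step by step.

Initialize: cur = 0
Entering loop: while cur < 7:

After execution: cur = 7
7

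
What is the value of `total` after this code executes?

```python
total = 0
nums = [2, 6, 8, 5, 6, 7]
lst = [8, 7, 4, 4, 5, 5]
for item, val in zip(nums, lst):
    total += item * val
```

Let's trace through this code step by step.

Initialize: total = 0
Initialize: nums = [2, 6, 8, 5, 6, 7]
Initialize: lst = [8, 7, 4, 4, 5, 5]
Entering loop: for item, val in zip(nums, lst):

After execution: total = 175
175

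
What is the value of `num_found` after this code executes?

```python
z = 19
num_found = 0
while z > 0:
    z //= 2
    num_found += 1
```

Let's trace through this code step by step.

Initialize: z = 19
Initialize: num_found = 0
Entering loop: while z > 0:

After execution: num_found = 5
5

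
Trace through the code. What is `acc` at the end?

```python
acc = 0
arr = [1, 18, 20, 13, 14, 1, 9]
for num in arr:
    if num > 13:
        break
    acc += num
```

Let's trace through this code step by step.

Initialize: acc = 0
Initialize: arr = [1, 18, 20, 13, 14, 1, 9]
Entering loop: for num in arr:

After execution: acc = 1
1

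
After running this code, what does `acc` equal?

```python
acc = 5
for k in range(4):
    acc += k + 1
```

Let's trace through this code step by step.

Initialize: acc = 5
Entering loop: for k in range(4):

After execution: acc = 15
15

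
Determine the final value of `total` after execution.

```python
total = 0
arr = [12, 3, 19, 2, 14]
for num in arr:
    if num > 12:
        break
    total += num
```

Let's trace through this code step by step.

Initialize: total = 0
Initialize: arr = [12, 3, 19, 2, 14]
Entering loop: for num in arr:

After execution: total = 15
15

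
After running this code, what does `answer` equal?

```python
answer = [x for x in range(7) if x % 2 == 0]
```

Let's trace through this code step by step.

Initialize: answer = [x for x in range(7) if x % 2 == 0]

After execution: answer = [0, 2, 4, 6]
[0, 2, 4, 6]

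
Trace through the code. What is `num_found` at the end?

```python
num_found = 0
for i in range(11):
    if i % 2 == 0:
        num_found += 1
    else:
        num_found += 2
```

Let's trace through this code step by step.

Initialize: num_found = 0
Entering loop: for i in range(11):

After execution: num_found = 16
16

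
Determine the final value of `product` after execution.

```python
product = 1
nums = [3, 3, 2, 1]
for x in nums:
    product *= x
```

Let's trace through this code step by step.

Initialize: product = 1
Initialize: nums = [3, 3, 2, 1]
Entering loop: for x in nums:

After execution: product = 18
18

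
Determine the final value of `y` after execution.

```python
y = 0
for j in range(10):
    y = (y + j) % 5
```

Let's trace through this code step by step.

Initialize: y = 0
Entering loop: for j in range(10):

After execution: y = 0
0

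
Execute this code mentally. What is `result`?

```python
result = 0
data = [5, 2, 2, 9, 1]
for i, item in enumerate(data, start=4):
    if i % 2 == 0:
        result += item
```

Let's trace through this code step by step.

Initialize: result = 0
Initialize: data = [5, 2, 2, 9, 1]
Entering loop: for i, item in enumerate(data, start=4):

After execution: result = 8
8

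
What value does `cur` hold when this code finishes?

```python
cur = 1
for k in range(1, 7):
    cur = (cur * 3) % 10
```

Let's trace through this code step by step.

Initialize: cur = 1
Entering loop: for k in range(1, 7):

After execution: cur = 9
9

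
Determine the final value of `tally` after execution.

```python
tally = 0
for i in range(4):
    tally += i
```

Let's trace through this code step by step.

Initialize: tally = 0
Entering loop: for i in range(4):

After execution: tally = 6
6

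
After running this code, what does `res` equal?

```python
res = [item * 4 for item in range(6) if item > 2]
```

Let's trace through this code step by step.

Initialize: res = [item * 4 for item in range(6) if item > 2]

After execution: res = [12, 16, 20]
[12, 16, 20]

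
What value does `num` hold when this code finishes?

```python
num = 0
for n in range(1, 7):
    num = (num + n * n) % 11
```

Let's trace through this code step by step.

Initialize: num = 0
Entering loop: for n in range(1, 7):

After execution: num = 3
3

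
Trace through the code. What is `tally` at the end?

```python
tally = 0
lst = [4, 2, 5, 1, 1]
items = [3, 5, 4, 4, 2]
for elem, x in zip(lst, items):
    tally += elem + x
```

Let's trace through this code step by step.

Initialize: tally = 0
Initialize: lst = [4, 2, 5, 1, 1]
Initialize: items = [3, 5, 4, 4, 2]
Entering loop: for elem, x in zip(lst, items):

After execution: tally = 31
31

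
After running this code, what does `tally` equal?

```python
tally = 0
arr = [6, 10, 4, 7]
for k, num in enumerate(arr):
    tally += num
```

Let's trace through this code step by step.

Initialize: tally = 0
Initialize: arr = [6, 10, 4, 7]
Entering loop: for k, num in enumerate(arr):

After execution: tally = 27
27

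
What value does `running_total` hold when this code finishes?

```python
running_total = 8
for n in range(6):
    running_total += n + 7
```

Let's trace through this code step by step.

Initialize: running_total = 8
Entering loop: for n in range(6):

After execution: running_total = 65
65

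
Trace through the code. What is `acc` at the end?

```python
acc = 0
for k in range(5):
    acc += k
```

Let's trace through this code step by step.

Initialize: acc = 0
Entering loop: for k in range(5):

After execution: acc = 10
10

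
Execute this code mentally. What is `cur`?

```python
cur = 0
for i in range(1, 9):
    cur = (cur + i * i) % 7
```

Let's trace through this code step by step.

Initialize: cur = 0
Entering loop: for i in range(1, 9):

After execution: cur = 1
1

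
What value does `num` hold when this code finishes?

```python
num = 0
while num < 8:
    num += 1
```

Let's trace through this code step by step.

Initialize: num = 0
Entering loop: while num < 8:

After execution: num = 8
8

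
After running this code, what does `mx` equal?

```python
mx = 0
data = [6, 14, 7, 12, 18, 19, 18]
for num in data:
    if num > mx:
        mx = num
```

Let's trace through this code step by step.

Initialize: mx = 0
Initialize: data = [6, 14, 7, 12, 18, 19, 18]
Entering loop: for num in data:

After execution: mx = 19
19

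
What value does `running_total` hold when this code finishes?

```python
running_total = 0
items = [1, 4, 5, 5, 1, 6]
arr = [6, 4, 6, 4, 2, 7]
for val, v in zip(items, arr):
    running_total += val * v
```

Let's trace through this code step by step.

Initialize: running_total = 0
Initialize: items = [1, 4, 5, 5, 1, 6]
Initialize: arr = [6, 4, 6, 4, 2, 7]
Entering loop: for val, v in zip(items, arr):

After execution: running_total = 116
116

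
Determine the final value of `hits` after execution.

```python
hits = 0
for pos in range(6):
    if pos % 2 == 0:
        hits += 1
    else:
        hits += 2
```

Let's trace through this code step by step.

Initialize: hits = 0
Entering loop: for pos in range(6):

After execution: hits = 9
9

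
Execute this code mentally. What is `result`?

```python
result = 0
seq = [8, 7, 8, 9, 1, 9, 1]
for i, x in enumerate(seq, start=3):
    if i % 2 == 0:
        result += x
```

Let's trace through this code step by step.

Initialize: result = 0
Initialize: seq = [8, 7, 8, 9, 1, 9, 1]
Entering loop: for i, x in enumerate(seq, start=3):

After execution: result = 25
25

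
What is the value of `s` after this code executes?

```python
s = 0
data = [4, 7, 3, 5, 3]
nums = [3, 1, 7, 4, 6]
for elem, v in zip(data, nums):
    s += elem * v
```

Let's trace through this code step by step.

Initialize: s = 0
Initialize: data = [4, 7, 3, 5, 3]
Initialize: nums = [3, 1, 7, 4, 6]
Entering loop: for elem, v in zip(data, nums):

After execution: s = 78
78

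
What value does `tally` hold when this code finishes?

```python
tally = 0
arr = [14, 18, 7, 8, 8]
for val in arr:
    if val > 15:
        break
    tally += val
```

Let's trace through this code step by step.

Initialize: tally = 0
Initialize: arr = [14, 18, 7, 8, 8]
Entering loop: for val in arr:

After execution: tally = 14
14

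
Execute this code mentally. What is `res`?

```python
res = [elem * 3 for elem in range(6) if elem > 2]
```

Let's trace through this code step by step.

Initialize: res = [elem * 3 for elem in range(6) if elem > 2]

After execution: res = [9, 12, 15]
[9, 12, 15]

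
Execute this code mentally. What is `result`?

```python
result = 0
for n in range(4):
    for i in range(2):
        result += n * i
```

Let's trace through this code step by step.

Initialize: result = 0
Entering loop: for n in range(4):

After execution: result = 6
6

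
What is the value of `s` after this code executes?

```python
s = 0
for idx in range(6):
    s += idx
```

Let's trace through this code step by step.

Initialize: s = 0
Entering loop: for idx in range(6):

After execution: s = 15
15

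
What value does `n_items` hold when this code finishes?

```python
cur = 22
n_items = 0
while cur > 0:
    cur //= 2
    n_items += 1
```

Let's trace through this code step by step.

Initialize: cur = 22
Initialize: n_items = 0
Entering loop: while cur > 0:

After execution: n_items = 5
5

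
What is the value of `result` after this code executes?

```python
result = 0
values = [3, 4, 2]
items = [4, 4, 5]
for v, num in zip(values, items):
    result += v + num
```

Let's trace through this code step by step.

Initialize: result = 0
Initialize: values = [3, 4, 2]
Initialize: items = [4, 4, 5]
Entering loop: for v, num in zip(values, items):

After execution: result = 22
22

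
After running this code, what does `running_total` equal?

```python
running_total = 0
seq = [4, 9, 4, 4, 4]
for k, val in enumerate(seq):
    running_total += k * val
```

Let's trace through this code step by step.

Initialize: running_total = 0
Initialize: seq = [4, 9, 4, 4, 4]
Entering loop: for k, val in enumerate(seq):

After execution: running_total = 45
45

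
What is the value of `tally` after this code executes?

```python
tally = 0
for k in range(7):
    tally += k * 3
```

Let's trace through this code step by step.

Initialize: tally = 0
Entering loop: for k in range(7):

After execution: tally = 63
63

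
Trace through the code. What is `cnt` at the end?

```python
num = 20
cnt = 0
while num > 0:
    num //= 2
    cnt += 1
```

Let's trace through this code step by step.

Initialize: num = 20
Initialize: cnt = 0
Entering loop: while num > 0:

After execution: cnt = 5
5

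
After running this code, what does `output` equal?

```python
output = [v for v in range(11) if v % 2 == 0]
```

Let's trace through this code step by step.

Initialize: output = [v for v in range(11) if v % 2 == 0]

After execution: output = [0, 2, 4, 6, 8, 10]
[0, 2, 4, 6, 8, 10]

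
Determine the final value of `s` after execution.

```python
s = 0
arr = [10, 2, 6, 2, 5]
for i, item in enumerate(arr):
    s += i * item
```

Let's trace through this code step by step.

Initialize: s = 0
Initialize: arr = [10, 2, 6, 2, 5]
Entering loop: for i, item in enumerate(arr):

After execution: s = 40
40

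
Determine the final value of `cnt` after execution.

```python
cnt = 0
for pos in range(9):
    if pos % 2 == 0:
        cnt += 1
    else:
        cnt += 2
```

Let's trace through this code step by step.

Initialize: cnt = 0
Entering loop: for pos in range(9):

After execution: cnt = 13
13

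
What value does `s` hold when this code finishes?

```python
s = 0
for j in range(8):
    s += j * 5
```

Let's trace through this code step by step.

Initialize: s = 0
Entering loop: for j in range(8):

After execution: s = 140
140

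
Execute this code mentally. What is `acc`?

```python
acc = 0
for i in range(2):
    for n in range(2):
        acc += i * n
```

Let's trace through this code step by step.

Initialize: acc = 0
Entering loop: for i in range(2):

After execution: acc = 1
1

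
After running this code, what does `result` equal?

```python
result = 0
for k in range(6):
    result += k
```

Let's trace through this code step by step.

Initialize: result = 0
Entering loop: for k in range(6):

After execution: result = 15
15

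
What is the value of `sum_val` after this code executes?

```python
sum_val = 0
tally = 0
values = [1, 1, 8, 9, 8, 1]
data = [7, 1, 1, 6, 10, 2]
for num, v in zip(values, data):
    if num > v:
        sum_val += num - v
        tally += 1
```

Let's trace through this code step by step.

Initialize: sum_val = 0
Initialize: tally = 0
Initialize: values = [1, 1, 8, 9, 8, 1]
Initialize: data = [7, 1, 1, 6, 10, 2]
Entering loop: for num, v in zip(values, data):

After execution: sum_val = 10
10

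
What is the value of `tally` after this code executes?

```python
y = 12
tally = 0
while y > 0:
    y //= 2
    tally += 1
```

Let's trace through this code step by step.

Initialize: y = 12
Initialize: tally = 0
Entering loop: while y > 0:

After execution: tally = 4
4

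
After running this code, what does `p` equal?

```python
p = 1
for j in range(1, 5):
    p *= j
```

Let's trace through this code step by step.

Initialize: p = 1
Entering loop: for j in range(1, 5):

After execution: p = 24
24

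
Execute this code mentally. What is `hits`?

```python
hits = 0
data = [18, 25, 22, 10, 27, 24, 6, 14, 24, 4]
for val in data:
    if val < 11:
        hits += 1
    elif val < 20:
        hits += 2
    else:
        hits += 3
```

Let's trace through this code step by step.

Initialize: hits = 0
Initialize: data = [18, 25, 22, 10, 27, 24, 6, 14, 24, 4]
Entering loop: for val in data:

After execution: hits = 22
22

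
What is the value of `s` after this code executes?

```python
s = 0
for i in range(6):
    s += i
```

Let's trace through this code step by step.

Initialize: s = 0
Entering loop: for i in range(6):

After execution: s = 15
15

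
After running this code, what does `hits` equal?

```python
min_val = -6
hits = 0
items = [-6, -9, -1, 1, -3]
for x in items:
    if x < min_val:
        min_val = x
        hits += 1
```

Let's trace through this code step by step.

Initialize: min_val = -6
Initialize: hits = 0
Initialize: items = [-6, -9, -1, 1, -3]
Entering loop: for x in items:

After execution: hits = 1
1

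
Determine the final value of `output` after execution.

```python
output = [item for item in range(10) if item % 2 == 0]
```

Let's trace through this code step by step.

Initialize: output = [item for item in range(10) if item % 2 == 0]

After execution: output = [0, 2, 4, 6, 8]
[0, 2, 4, 6, 8]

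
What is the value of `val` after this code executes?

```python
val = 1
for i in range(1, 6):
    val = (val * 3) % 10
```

Let's trace through this code step by step.

Initialize: val = 1
Entering loop: for i in range(1, 6):

After execution: val = 3
3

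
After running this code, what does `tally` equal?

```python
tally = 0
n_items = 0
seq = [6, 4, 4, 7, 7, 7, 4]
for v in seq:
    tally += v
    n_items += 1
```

Let's trace through this code step by step.

Initialize: tally = 0
Initialize: n_items = 0
Initialize: seq = [6, 4, 4, 7, 7, 7, 4]
Entering loop: for v in seq:

After execution: tally = 39
39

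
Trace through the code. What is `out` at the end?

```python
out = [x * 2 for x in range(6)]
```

Let's trace through this code step by step.

Initialize: out = [x * 2 for x in range(6)]

After execution: out = [0, 2, 4, 6, 8, 10]
[0, 2, 4, 6, 8, 10]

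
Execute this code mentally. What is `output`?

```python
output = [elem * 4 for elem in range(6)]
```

Let's trace through this code step by step.

Initialize: output = [elem * 4 for elem in range(6)]

After execution: output = [0, 4, 8, 12, 16, 20]
[0, 4, 8, 12, 16, 20]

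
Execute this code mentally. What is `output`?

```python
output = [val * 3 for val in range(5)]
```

Let's trace through this code step by step.

Initialize: output = [val * 3 for val in range(5)]

After execution: output = [0, 3, 6, 9, 12]
[0, 3, 6, 9, 12]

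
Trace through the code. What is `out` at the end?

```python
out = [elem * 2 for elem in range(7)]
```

Let's trace through this code step by step.

Initialize: out = [elem * 2 for elem in range(7)]

After execution: out = [0, 2, 4, 6, 8, 10, 12]
[0, 2, 4, 6, 8, 10, 12]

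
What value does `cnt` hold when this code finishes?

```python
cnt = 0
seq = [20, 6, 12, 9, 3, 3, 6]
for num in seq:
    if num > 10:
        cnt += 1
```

Let's trace through this code step by step.

Initialize: cnt = 0
Initialize: seq = [20, 6, 12, 9, 3, 3, 6]
Entering loop: for num in seq:

After execution: cnt = 2
2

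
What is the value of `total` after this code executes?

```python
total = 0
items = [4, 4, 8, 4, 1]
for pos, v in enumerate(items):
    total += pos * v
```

Let's trace through this code step by step.

Initialize: total = 0
Initialize: items = [4, 4, 8, 4, 1]
Entering loop: for pos, v in enumerate(items):

After execution: total = 36
36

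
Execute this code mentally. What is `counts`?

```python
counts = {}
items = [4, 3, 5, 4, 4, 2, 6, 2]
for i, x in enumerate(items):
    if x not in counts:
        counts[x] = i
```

Let's trace through this code step by step.

Initialize: counts = {}
Initialize: items = [4, 3, 5, 4, 4, 2, 6, 2]
Entering loop: for i, x in enumerate(items):

After execution: counts = {4: 0, 3: 1, 5: 2, 2: 5, 6: 6}
{4: 0, 3: 1, 5: 2, 2: 5, 6: 6}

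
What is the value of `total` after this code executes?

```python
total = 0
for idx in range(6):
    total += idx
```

Let's trace through this code step by step.

Initialize: total = 0
Entering loop: for idx in range(6):

After execution: total = 15
15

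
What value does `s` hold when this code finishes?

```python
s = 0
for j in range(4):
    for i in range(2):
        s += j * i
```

Let's trace through this code step by step.

Initialize: s = 0
Entering loop: for j in range(4):

After execution: s = 6
6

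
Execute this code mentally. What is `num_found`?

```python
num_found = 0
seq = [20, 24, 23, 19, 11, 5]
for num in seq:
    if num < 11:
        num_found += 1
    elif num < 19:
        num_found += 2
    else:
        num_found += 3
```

Let's trace through this code step by step.

Initialize: num_found = 0
Initialize: seq = [20, 24, 23, 19, 11, 5]
Entering loop: for num in seq:

After execution: num_found = 15
15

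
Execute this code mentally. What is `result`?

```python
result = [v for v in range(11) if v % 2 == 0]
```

Let's trace through this code step by step.

Initialize: result = [v for v in range(11) if v % 2 == 0]

After execution: result = [0, 2, 4, 6, 8, 10]
[0, 2, 4, 6, 8, 10]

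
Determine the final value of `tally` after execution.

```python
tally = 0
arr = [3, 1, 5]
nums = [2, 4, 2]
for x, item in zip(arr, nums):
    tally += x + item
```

Let's trace through this code step by step.

Initialize: tally = 0
Initialize: arr = [3, 1, 5]
Initialize: nums = [2, 4, 2]
Entering loop: for x, item in zip(arr, nums):

After execution: tally = 17
17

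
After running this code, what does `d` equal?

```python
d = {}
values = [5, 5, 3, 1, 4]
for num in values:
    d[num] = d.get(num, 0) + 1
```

Let's trace through this code step by step.

Initialize: d = {}
Initialize: values = [5, 5, 3, 1, 4]
Entering loop: for num in values:

After execution: d = {5: 2, 3: 1, 1: 1, 4: 1}
{5: 2, 3: 1, 1: 1, 4: 1}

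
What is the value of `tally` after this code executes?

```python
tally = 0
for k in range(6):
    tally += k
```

Let's trace through this code step by step.

Initialize: tally = 0
Entering loop: for k in range(6):

After execution: tally = 15
15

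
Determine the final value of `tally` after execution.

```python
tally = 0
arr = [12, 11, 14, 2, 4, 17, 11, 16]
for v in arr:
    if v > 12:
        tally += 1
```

Let's trace through this code step by step.

Initialize: tally = 0
Initialize: arr = [12, 11, 14, 2, 4, 17, 11, 16]
Entering loop: for v in arr:

After execution: tally = 3
3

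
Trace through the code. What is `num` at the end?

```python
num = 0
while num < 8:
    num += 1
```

Let's trace through this code step by step.

Initialize: num = 0
Entering loop: while num < 8:

After execution: num = 8
8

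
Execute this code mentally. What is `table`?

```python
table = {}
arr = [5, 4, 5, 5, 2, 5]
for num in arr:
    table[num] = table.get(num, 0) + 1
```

Let's trace through this code step by step.

Initialize: table = {}
Initialize: arr = [5, 4, 5, 5, 2, 5]
Entering loop: for num in arr:

After execution: table = {5: 4, 4: 1, 2: 1}
{5: 4, 4: 1, 2: 1}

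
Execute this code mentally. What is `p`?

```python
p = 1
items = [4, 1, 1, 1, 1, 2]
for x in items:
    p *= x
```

Let's trace through this code step by step.

Initialize: p = 1
Initialize: items = [4, 1, 1, 1, 1, 2]
Entering loop: for x in items:

After execution: p = 8
8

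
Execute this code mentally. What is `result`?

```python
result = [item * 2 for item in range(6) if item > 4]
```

Let's trace through this code step by step.

Initialize: result = [item * 2 for item in range(6) if item > 4]

After execution: result = [10]
[10]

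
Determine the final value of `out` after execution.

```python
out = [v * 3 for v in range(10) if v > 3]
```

Let's trace through this code step by step.

Initialize: out = [v * 3 for v in range(10) if v > 3]

After execution: out = [12, 15, 18, 21, 24, 27]
[12, 15, 18, 21, 24, 27]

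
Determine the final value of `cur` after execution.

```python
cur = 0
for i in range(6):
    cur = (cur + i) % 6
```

Let's trace through this code step by step.

Initialize: cur = 0
Entering loop: for i in range(6):

After execution: cur = 3
3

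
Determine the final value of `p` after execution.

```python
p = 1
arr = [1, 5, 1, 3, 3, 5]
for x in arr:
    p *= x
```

Let's trace through this code step by step.

Initialize: p = 1
Initialize: arr = [1, 5, 1, 3, 3, 5]
Entering loop: for x in arr:

After execution: p = 225
225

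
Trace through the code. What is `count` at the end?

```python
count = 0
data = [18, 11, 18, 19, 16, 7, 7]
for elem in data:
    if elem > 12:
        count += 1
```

Let's trace through this code step by step.

Initialize: count = 0
Initialize: data = [18, 11, 18, 19, 16, 7, 7]
Entering loop: for elem in data:

After execution: count = 4
4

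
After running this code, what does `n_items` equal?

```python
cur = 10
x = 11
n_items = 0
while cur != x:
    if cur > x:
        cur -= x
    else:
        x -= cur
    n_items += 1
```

Let's trace through this code step by step.

Initialize: cur = 10
Initialize: x = 11
Initialize: n_items = 0
Entering loop: while cur != x:

After execution: n_items = 10
10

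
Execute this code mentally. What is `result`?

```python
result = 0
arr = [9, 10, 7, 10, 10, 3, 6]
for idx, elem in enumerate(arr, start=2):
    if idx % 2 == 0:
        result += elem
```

Let's trace through this code step by step.

Initialize: result = 0
Initialize: arr = [9, 10, 7, 10, 10, 3, 6]
Entering loop: for idx, elem in enumerate(arr, start=2):

After execution: result = 32
32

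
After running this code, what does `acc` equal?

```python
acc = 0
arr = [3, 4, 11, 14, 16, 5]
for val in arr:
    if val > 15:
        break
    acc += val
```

Let's trace through this code step by step.

Initialize: acc = 0
Initialize: arr = [3, 4, 11, 14, 16, 5]
Entering loop: for val in arr:

After execution: acc = 32
32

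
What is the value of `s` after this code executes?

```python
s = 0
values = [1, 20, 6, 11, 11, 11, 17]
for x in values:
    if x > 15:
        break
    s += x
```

Let's trace through this code step by step.

Initialize: s = 0
Initialize: values = [1, 20, 6, 11, 11, 11, 17]
Entering loop: for x in values:

After execution: s = 1
1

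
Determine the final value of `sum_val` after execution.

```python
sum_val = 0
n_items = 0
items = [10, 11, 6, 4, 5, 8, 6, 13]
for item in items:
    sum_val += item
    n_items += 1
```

Let's trace through this code step by step.

Initialize: sum_val = 0
Initialize: n_items = 0
Initialize: items = [10, 11, 6, 4, 5, 8, 6, 13]
Entering loop: for item in items:

After execution: sum_val = 63
63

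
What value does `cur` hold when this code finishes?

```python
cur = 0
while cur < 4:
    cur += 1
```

Let's trace through this code step by step.

Initialize: cur = 0
Entering loop: while cur < 4:

After execution: cur = 4
4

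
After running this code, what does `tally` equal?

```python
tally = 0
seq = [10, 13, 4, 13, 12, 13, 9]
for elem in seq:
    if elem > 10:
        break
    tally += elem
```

Let's trace through this code step by step.

Initialize: tally = 0
Initialize: seq = [10, 13, 4, 13, 12, 13, 9]
Entering loop: for elem in seq:

After execution: tally = 10
10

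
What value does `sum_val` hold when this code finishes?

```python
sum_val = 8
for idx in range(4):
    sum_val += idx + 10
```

Let's trace through this code step by step.

Initialize: sum_val = 8
Entering loop: for idx in range(4):

After execution: sum_val = 54
54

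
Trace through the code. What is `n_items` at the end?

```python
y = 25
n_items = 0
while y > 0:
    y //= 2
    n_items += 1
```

Let's trace through this code step by step.

Initialize: y = 25
Initialize: n_items = 0
Entering loop: while y > 0:

After execution: n_items = 5
5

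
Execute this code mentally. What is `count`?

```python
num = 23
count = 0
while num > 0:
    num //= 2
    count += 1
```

Let's trace through this code step by step.

Initialize: num = 23
Initialize: count = 0
Entering loop: while num > 0:

After execution: count = 5
5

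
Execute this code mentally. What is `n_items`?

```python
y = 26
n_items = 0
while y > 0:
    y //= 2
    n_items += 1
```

Let's trace through this code step by step.

Initialize: y = 26
Initialize: n_items = 0
Entering loop: while y > 0:

After execution: n_items = 5
5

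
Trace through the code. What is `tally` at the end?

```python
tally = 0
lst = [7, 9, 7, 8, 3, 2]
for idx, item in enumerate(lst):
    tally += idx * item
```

Let's trace through this code step by step.

Initialize: tally = 0
Initialize: lst = [7, 9, 7, 8, 3, 2]
Entering loop: for idx, item in enumerate(lst):

After execution: tally = 69
69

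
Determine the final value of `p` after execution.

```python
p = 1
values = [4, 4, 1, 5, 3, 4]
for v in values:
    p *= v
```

Let's trace through this code step by step.

Initialize: p = 1
Initialize: values = [4, 4, 1, 5, 3, 4]
Entering loop: for v in values:

After execution: p = 960
960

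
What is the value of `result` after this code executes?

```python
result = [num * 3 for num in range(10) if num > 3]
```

Let's trace through this code step by step.

Initialize: result = [num * 3 for num in range(10) if num > 3]

After execution: result = [12, 15, 18, 21, 24, 27]
[12, 15, 18, 21, 24, 27]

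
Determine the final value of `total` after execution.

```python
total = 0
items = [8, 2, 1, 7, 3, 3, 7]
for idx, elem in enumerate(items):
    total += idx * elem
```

Let's trace through this code step by step.

Initialize: total = 0
Initialize: items = [8, 2, 1, 7, 3, 3, 7]
Entering loop: for idx, elem in enumerate(items):

After execution: total = 94
94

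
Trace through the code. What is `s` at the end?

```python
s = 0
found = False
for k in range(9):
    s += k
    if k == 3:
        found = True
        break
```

Let's trace through this code step by step.

Initialize: s = 0
Initialize: found = False
Entering loop: for k in range(9):

After execution: s = 6
6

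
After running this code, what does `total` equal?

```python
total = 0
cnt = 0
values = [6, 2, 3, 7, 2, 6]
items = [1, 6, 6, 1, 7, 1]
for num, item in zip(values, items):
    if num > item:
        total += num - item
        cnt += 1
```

Let's trace through this code step by step.

Initialize: total = 0
Initialize: cnt = 0
Initialize: values = [6, 2, 3, 7, 2, 6]
Initialize: items = [1, 6, 6, 1, 7, 1]
Entering loop: for num, item in zip(values, items):

After execution: total = 16
16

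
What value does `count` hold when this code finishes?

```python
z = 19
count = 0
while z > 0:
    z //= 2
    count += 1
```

Let's trace through this code step by step.

Initialize: z = 19
Initialize: count = 0
Entering loop: while z > 0:

After execution: count = 5
5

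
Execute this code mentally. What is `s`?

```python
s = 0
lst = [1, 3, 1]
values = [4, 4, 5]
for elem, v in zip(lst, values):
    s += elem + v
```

Let's trace through this code step by step.

Initialize: s = 0
Initialize: lst = [1, 3, 1]
Initialize: values = [4, 4, 5]
Entering loop: for elem, v in zip(lst, values):

After execution: s = 18
18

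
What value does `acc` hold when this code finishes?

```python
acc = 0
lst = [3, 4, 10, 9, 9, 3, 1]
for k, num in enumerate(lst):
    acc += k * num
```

Let's trace through this code step by step.

Initialize: acc = 0
Initialize: lst = [3, 4, 10, 9, 9, 3, 1]
Entering loop: for k, num in enumerate(lst):

After execution: acc = 108
108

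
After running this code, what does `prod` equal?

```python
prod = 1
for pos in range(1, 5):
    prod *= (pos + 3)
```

Let's trace through this code step by step.

Initialize: prod = 1
Entering loop: for pos in range(1, 5):

After execution: prod = 840
840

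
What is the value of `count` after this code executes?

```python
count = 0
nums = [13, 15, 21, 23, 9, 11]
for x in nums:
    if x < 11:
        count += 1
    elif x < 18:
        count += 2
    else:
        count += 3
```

Let's trace through this code step by step.

Initialize: count = 0
Initialize: nums = [13, 15, 21, 23, 9, 11]
Entering loop: for x in nums:

After execution: count = 13
13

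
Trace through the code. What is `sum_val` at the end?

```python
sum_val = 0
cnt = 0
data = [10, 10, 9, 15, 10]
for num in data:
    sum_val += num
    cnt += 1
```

Let's trace through this code step by step.

Initialize: sum_val = 0
Initialize: cnt = 0
Initialize: data = [10, 10, 9, 15, 10]
Entering loop: for num in data:

After execution: sum_val = 54
54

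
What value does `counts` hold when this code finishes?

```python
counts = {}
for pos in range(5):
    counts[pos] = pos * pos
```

Let's trace through this code step by step.

Initialize: counts = {}
Entering loop: for pos in range(5):

After execution: counts = {0: 0, 1: 1, 2: 4, 3: 9, 4: 16}
{0: 0, 1: 1, 2: 4, 3: 9, 4: 16}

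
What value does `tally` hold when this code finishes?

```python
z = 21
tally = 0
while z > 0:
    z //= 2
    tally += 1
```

Let's trace through this code step by step.

Initialize: z = 21
Initialize: tally = 0
Entering loop: while z > 0:

After execution: tally = 5
5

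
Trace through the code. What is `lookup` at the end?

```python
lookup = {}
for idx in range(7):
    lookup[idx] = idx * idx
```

Let's trace through this code step by step.

Initialize: lookup = {}
Entering loop: for idx in range(7):

After execution: lookup = {0: 0, 1: 1, 2: 4, 3: 9, 4: 16, 5: 25, 6: 36}
{0: 0, 1: 1, 2: 4, 3: 9, 4: 16, 5: 25, 6: 36}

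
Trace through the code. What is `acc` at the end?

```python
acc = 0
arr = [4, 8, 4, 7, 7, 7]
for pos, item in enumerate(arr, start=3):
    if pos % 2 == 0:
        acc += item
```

Let's trace through this code step by step.

Initialize: acc = 0
Initialize: arr = [4, 8, 4, 7, 7, 7]
Entering loop: for pos, item in enumerate(arr, start=3):

After execution: acc = 22
22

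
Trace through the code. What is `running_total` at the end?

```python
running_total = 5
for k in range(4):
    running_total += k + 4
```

Let's trace through this code step by step.

Initialize: running_total = 5
Entering loop: for k in range(4):

After execution: running_total = 27
27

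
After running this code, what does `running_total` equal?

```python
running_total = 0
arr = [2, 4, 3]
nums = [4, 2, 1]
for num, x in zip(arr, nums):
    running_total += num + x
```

Let's trace through this code step by step.

Initialize: running_total = 0
Initialize: arr = [2, 4, 3]
Initialize: nums = [4, 2, 1]
Entering loop: for num, x in zip(arr, nums):

After execution: running_total = 16
16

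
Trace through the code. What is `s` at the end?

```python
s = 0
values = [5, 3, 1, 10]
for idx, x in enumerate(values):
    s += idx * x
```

Let's trace through this code step by step.

Initialize: s = 0
Initialize: values = [5, 3, 1, 10]
Entering loop: for idx, x in enumerate(values):

After execution: s = 35
35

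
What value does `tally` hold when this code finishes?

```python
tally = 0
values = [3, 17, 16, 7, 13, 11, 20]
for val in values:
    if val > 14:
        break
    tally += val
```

Let's trace through this code step by step.

Initialize: tally = 0
Initialize: values = [3, 17, 16, 7, 13, 11, 20]
Entering loop: for val in values:

After execution: tally = 3
3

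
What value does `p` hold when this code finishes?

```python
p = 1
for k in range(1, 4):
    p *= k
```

Let's trace through this code step by step.

Initialize: p = 1
Entering loop: for k in range(1, 4):

After execution: p = 6
6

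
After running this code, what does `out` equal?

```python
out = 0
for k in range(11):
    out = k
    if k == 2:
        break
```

Let's trace through this code step by step.

Initialize: out = 0
Entering loop: for k in range(11):

After execution: out = 2
2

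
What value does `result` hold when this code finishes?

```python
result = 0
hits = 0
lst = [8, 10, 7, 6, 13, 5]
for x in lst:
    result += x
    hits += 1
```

Let's trace through this code step by step.

Initialize: result = 0
Initialize: hits = 0
Initialize: lst = [8, 10, 7, 6, 13, 5]
Entering loop: for x in lst:

After execution: result = 49
49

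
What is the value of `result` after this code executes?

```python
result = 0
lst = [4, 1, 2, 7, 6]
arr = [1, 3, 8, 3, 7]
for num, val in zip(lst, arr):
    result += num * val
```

Let's trace through this code step by step.

Initialize: result = 0
Initialize: lst = [4, 1, 2, 7, 6]
Initialize: arr = [1, 3, 8, 3, 7]
Entering loop: for num, val in zip(lst, arr):

After execution: result = 86
86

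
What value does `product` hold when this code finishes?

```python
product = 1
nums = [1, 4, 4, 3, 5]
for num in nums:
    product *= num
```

Let's trace through this code step by step.

Initialize: product = 1
Initialize: nums = [1, 4, 4, 3, 5]
Entering loop: for num in nums:

After execution: product = 240
240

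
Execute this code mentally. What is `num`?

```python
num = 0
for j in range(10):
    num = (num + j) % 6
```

Let's trace through this code step by step.

Initialize: num = 0
Entering loop: for j in range(10):

After execution: num = 3
3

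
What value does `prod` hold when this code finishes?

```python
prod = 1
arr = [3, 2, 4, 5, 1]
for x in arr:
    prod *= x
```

Let's trace through this code step by step.

Initialize: prod = 1
Initialize: arr = [3, 2, 4, 5, 1]
Entering loop: for x in arr:

After execution: prod = 120
120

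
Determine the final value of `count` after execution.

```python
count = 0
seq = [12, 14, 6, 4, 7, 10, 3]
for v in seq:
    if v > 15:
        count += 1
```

Let's trace through this code step by step.

Initialize: count = 0
Initialize: seq = [12, 14, 6, 4, 7, 10, 3]
Entering loop: for v in seq:

After execution: count = 0
0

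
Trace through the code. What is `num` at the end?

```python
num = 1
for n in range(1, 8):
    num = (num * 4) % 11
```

Let's trace through this code step by step.

Initialize: num = 1
Entering loop: for n in range(1, 8):

After execution: num = 5
5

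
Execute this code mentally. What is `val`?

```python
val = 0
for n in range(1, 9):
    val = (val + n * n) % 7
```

Let's trace through this code step by step.

Initialize: val = 0
Entering loop: for n in range(1, 9):

After execution: val = 1
1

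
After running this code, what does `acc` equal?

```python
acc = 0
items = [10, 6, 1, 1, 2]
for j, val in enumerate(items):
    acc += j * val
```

Let's trace through this code step by step.

Initialize: acc = 0
Initialize: items = [10, 6, 1, 1, 2]
Entering loop: for j, val in enumerate(items):

After execution: acc = 19
19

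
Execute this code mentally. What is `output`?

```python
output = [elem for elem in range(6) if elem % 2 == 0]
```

Let's trace through this code step by step.

Initialize: output = [elem for elem in range(6) if elem % 2 == 0]

After execution: output = [0, 2, 4]
[0, 2, 4]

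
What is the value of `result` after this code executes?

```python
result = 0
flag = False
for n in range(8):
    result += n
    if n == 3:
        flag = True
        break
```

Let's trace through this code step by step.

Initialize: result = 0
Initialize: flag = False
Entering loop: for n in range(8):

After execution: result = 6
6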